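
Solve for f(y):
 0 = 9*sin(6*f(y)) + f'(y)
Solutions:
 f(y) = -acos((-C1 - exp(108*y))/(C1 - exp(108*y)))/6 + pi/3
 f(y) = acos((-C1 - exp(108*y))/(C1 - exp(108*y)))/6


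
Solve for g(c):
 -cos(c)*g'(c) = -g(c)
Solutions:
 g(c) = C1*sqrt(sin(c) + 1)/sqrt(sin(c) - 1)


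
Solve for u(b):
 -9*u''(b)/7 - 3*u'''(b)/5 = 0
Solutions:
 u(b) = C1 + C2*b + C3*exp(-15*b/7)


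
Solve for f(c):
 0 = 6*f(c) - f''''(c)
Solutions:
 f(c) = C1*exp(-6^(1/4)*c) + C2*exp(6^(1/4)*c) + C3*sin(6^(1/4)*c) + C4*cos(6^(1/4)*c)


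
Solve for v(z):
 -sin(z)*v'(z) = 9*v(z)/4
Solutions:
 v(z) = C1*(cos(z) + 1)^(9/8)/(cos(z) - 1)^(9/8)


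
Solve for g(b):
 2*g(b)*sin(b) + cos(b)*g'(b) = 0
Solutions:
 g(b) = C1*cos(b)^2


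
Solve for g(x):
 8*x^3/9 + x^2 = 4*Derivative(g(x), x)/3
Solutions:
 g(x) = C1 + x^4/6 + x^3/4


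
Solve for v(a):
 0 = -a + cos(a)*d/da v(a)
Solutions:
 v(a) = C1 + Integral(a/cos(a), a)


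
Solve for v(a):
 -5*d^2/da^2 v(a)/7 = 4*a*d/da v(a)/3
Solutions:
 v(a) = C1 + C2*erf(sqrt(210)*a/15)


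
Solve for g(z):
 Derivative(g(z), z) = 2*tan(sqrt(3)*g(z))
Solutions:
 g(z) = sqrt(3)*(pi - asin(C1*exp(2*sqrt(3)*z)))/3
 g(z) = sqrt(3)*asin(C1*exp(2*sqrt(3)*z))/3


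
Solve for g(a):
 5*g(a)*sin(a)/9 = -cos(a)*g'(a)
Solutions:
 g(a) = C1*cos(a)^(5/9)


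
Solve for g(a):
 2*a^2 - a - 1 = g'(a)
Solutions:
 g(a) = C1 + 2*a^3/3 - a^2/2 - a


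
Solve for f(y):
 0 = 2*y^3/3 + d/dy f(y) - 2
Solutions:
 f(y) = C1 - y^4/6 + 2*y


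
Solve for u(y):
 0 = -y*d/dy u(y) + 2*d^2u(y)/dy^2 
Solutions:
 u(y) = C1 + C2*erfi(y/2)


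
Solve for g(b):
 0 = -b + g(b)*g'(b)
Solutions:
 g(b) = -sqrt(C1 + b^2)
 g(b) = sqrt(C1 + b^2)


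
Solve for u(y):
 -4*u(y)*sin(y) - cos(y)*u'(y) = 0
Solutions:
 u(y) = C1*cos(y)^4


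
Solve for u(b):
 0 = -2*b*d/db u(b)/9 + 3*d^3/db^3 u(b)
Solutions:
 u(b) = C1 + Integral(C2*airyai(2^(1/3)*b/3) + C3*airybi(2^(1/3)*b/3), b)


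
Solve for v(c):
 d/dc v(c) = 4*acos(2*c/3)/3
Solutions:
 v(c) = C1 + 4*c*acos(2*c/3)/3 - 2*sqrt(9 - 4*c^2)/3


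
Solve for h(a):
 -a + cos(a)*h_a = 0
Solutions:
 h(a) = C1 + Integral(a/cos(a), a)


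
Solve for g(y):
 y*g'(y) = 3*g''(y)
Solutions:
 g(y) = C1 + C2*erfi(sqrt(6)*y/6)


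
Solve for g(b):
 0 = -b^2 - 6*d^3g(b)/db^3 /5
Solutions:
 g(b) = C1 + C2*b + C3*b^2 - b^5/72


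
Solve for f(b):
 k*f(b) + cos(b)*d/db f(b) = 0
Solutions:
 f(b) = C1*exp(k*(log(sin(b) - 1) - log(sin(b) + 1))/2)


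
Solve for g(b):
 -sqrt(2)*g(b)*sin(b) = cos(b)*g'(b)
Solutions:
 g(b) = C1*cos(b)^(sqrt(2))


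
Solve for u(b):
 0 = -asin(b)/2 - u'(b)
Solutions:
 u(b) = C1 - b*asin(b)/2 - sqrt(1 - b^2)/2


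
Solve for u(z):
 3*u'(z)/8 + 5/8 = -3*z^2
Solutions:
 u(z) = C1 - 8*z^3/3 - 5*z/3


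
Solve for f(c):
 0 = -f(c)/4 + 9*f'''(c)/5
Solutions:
 f(c) = C3*exp(30^(1/3)*c/6) + (C1*sin(10^(1/3)*3^(5/6)*c/12) + C2*cos(10^(1/3)*3^(5/6)*c/12))*exp(-30^(1/3)*c/12)


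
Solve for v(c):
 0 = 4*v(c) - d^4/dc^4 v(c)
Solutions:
 v(c) = C1*exp(-sqrt(2)*c) + C2*exp(sqrt(2)*c) + C3*sin(sqrt(2)*c) + C4*cos(sqrt(2)*c)


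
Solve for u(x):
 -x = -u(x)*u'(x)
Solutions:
 u(x) = -sqrt(C1 + x^2)
 u(x) = sqrt(C1 + x^2)


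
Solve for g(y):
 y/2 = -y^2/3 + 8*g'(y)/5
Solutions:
 g(y) = C1 + 5*y^3/72 + 5*y^2/32


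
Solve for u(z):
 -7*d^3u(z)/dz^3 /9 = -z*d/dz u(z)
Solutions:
 u(z) = C1 + Integral(C2*airyai(21^(2/3)*z/7) + C3*airybi(21^(2/3)*z/7), z)


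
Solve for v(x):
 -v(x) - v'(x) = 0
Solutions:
 v(x) = C1*exp(-x)


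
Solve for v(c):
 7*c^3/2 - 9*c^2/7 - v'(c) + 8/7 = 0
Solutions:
 v(c) = C1 + 7*c^4/8 - 3*c^3/7 + 8*c/7


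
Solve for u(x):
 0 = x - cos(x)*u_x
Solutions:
 u(x) = C1 + Integral(x/cos(x), x)


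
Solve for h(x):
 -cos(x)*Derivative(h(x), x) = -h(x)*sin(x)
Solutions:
 h(x) = C1/cos(x)


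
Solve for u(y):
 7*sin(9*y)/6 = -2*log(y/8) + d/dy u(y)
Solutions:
 u(y) = C1 + 2*y*log(y) - 6*y*log(2) - 2*y - 7*cos(9*y)/54


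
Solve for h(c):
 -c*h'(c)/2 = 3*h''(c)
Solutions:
 h(c) = C1 + C2*erf(sqrt(3)*c/6)


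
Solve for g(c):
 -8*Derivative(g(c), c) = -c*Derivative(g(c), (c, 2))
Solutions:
 g(c) = C1 + C2*c^9


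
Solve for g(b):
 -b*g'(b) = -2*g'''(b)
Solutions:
 g(b) = C1 + Integral(C2*airyai(2^(2/3)*b/2) + C3*airybi(2^(2/3)*b/2), b)


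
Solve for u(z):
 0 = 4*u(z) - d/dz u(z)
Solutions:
 u(z) = C1*exp(4*z)


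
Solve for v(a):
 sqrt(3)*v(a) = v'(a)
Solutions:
 v(a) = C1*exp(sqrt(3)*a)


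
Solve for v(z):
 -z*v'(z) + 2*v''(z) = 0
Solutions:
 v(z) = C1 + C2*erfi(z/2)


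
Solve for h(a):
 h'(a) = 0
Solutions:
 h(a) = C1


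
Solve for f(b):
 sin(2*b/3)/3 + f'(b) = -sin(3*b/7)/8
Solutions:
 f(b) = C1 + 7*cos(3*b/7)/24 + cos(2*b/3)/2


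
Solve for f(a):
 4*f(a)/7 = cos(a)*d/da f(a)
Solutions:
 f(a) = C1*(sin(a) + 1)^(2/7)/(sin(a) - 1)^(2/7)


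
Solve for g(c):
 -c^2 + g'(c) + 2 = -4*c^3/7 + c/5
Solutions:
 g(c) = C1 - c^4/7 + c^3/3 + c^2/10 - 2*c


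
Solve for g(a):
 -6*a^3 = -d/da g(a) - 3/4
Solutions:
 g(a) = C1 + 3*a^4/2 - 3*a/4


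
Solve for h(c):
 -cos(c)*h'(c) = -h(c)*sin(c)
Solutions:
 h(c) = C1/cos(c)


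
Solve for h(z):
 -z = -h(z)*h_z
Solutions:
 h(z) = -sqrt(C1 + z^2)
 h(z) = sqrt(C1 + z^2)


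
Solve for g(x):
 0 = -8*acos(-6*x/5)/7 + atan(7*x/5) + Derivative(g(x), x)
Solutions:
 g(x) = C1 + 8*x*acos(-6*x/5)/7 - x*atan(7*x/5) + 4*sqrt(25 - 36*x^2)/21 + 5*log(49*x^2 + 25)/14


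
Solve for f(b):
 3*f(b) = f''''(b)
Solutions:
 f(b) = C1*exp(-3^(1/4)*b) + C2*exp(3^(1/4)*b) + C3*sin(3^(1/4)*b) + C4*cos(3^(1/4)*b)


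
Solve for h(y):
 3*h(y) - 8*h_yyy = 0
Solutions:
 h(y) = C3*exp(3^(1/3)*y/2) + (C1*sin(3^(5/6)*y/4) + C2*cos(3^(5/6)*y/4))*exp(-3^(1/3)*y/4)


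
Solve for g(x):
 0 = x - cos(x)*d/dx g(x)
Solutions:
 g(x) = C1 + Integral(x/cos(x), x)


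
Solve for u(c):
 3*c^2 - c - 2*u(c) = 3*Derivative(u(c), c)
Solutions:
 u(c) = C1*exp(-2*c/3) + 3*c^2/2 - 5*c + 15/2


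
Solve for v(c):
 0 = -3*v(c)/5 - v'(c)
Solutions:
 v(c) = C1*exp(-3*c/5)


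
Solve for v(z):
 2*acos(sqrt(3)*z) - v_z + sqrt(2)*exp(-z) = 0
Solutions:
 v(z) = C1 + 2*z*acos(sqrt(3)*z) - 2*sqrt(3)*sqrt(1 - 3*z^2)/3 - sqrt(2)*exp(-z)


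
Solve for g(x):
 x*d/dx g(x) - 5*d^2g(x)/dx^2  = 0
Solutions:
 g(x) = C1 + C2*erfi(sqrt(10)*x/10)


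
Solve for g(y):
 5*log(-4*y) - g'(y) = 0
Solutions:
 g(y) = C1 + 5*y*log(-y) + 5*y*(-1 + 2*log(2))


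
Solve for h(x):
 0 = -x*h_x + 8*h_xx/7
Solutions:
 h(x) = C1 + C2*erfi(sqrt(7)*x/4)


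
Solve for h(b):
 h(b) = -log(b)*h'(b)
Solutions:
 h(b) = C1*exp(-li(b))


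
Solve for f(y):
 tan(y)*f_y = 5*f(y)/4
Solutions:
 f(y) = C1*sin(y)^(5/4)


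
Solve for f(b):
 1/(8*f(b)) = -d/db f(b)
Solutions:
 f(b) = -sqrt(C1 - b)/2
 f(b) = sqrt(C1 - b)/2


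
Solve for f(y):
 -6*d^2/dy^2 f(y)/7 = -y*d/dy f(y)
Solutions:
 f(y) = C1 + C2*erfi(sqrt(21)*y/6)


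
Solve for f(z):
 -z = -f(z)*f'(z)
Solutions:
 f(z) = -sqrt(C1 + z^2)
 f(z) = sqrt(C1 + z^2)


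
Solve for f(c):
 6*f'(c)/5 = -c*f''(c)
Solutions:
 f(c) = C1 + C2/c^(1/5)


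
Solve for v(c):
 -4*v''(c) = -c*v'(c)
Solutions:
 v(c) = C1 + C2*erfi(sqrt(2)*c/4)


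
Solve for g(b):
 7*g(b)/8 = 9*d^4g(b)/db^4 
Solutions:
 g(b) = C1*exp(-14^(1/4)*sqrt(3)*b/6) + C2*exp(14^(1/4)*sqrt(3)*b/6) + C3*sin(14^(1/4)*sqrt(3)*b/6) + C4*cos(14^(1/4)*sqrt(3)*b/6)


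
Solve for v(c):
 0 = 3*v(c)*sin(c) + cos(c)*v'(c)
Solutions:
 v(c) = C1*cos(c)^3


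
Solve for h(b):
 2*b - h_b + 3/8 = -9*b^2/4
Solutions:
 h(b) = C1 + 3*b^3/4 + b^2 + 3*b/8


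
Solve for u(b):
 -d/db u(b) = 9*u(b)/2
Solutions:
 u(b) = C1*exp(-9*b/2)


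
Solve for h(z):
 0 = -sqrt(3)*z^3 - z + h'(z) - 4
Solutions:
 h(z) = C1 + sqrt(3)*z^4/4 + z^2/2 + 4*z


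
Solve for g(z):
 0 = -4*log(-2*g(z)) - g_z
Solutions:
 Integral(1/(log(-_y) + log(2)), (_y, g(z)))/4 = C1 - z


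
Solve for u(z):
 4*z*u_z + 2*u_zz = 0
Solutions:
 u(z) = C1 + C2*erf(z)


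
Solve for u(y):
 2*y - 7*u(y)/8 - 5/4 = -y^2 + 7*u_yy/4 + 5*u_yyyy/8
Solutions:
 u(y) = C1*sin(sqrt(5)*y*sqrt(7 - sqrt(14))/5) + C2*sin(sqrt(5)*y*sqrt(sqrt(14) + 7)/5) + C3*cos(sqrt(5)*y*sqrt(7 - sqrt(14))/5) + C4*cos(sqrt(5)*y*sqrt(sqrt(14) + 7)/5) + 8*y^2/7 + 16*y/7 - 6


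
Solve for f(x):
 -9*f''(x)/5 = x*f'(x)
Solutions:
 f(x) = C1 + C2*erf(sqrt(10)*x/6)


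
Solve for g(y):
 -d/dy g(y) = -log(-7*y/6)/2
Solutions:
 g(y) = C1 + y*log(-y)/2 + y*(-log(6) - 1 + log(7))/2


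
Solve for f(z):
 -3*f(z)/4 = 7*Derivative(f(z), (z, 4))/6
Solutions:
 f(z) = (C1*sin(2^(1/4)*sqrt(3)*7^(3/4)*z/14) + C2*cos(2^(1/4)*sqrt(3)*7^(3/4)*z/14))*exp(-2^(1/4)*sqrt(3)*7^(3/4)*z/14) + (C3*sin(2^(1/4)*sqrt(3)*7^(3/4)*z/14) + C4*cos(2^(1/4)*sqrt(3)*7^(3/4)*z/14))*exp(2^(1/4)*sqrt(3)*7^(3/4)*z/14)


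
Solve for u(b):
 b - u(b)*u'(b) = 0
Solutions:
 u(b) = -sqrt(C1 + b^2)
 u(b) = sqrt(C1 + b^2)


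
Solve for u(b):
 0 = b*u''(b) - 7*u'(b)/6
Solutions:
 u(b) = C1 + C2*b^(13/6)


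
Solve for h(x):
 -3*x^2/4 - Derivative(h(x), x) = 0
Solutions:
 h(x) = C1 - x^3/4


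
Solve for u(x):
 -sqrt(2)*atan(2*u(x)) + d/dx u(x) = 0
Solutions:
 Integral(1/atan(2*_y), (_y, u(x))) = C1 + sqrt(2)*x


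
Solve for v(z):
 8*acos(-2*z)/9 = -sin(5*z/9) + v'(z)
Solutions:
 v(z) = C1 + 8*z*acos(-2*z)/9 + 4*sqrt(1 - 4*z^2)/9 - 9*cos(5*z/9)/5


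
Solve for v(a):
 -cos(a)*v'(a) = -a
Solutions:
 v(a) = C1 + Integral(a/cos(a), a)


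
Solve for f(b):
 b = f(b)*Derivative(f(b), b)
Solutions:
 f(b) = -sqrt(C1 + b^2)
 f(b) = sqrt(C1 + b^2)


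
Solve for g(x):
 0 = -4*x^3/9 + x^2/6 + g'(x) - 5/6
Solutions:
 g(x) = C1 + x^4/9 - x^3/18 + 5*x/6


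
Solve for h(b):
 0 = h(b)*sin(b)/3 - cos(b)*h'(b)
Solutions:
 h(b) = C1/cos(b)^(1/3)


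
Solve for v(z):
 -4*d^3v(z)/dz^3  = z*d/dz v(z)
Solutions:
 v(z) = C1 + Integral(C2*airyai(-2^(1/3)*z/2) + C3*airybi(-2^(1/3)*z/2), z)


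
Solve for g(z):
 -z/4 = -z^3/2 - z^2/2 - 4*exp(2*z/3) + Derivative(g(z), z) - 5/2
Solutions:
 g(z) = C1 + z^4/8 + z^3/6 - z^2/8 + 5*z/2 + 6*exp(2*z/3)


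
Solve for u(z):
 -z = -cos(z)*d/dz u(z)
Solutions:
 u(z) = C1 + Integral(z/cos(z), z)


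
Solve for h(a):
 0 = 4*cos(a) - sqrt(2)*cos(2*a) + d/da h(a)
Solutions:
 h(a) = C1 - 4*sin(a) + sqrt(2)*sin(2*a)/2


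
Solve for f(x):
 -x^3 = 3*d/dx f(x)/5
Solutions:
 f(x) = C1 - 5*x^4/12


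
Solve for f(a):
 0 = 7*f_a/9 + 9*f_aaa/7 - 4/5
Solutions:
 f(a) = C1 + C2*sin(7*a/9) + C3*cos(7*a/9) + 36*a/35


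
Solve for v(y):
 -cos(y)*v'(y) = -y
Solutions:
 v(y) = C1 + Integral(y/cos(y), y)


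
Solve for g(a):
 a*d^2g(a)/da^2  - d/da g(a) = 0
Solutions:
 g(a) = C1 + C2*a^2


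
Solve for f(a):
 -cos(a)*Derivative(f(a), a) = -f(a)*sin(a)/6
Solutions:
 f(a) = C1/cos(a)^(1/6)


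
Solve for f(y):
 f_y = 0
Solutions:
 f(y) = C1


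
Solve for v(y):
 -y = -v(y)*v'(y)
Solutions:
 v(y) = -sqrt(C1 + y^2)
 v(y) = sqrt(C1 + y^2)


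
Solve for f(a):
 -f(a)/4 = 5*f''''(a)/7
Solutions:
 f(a) = (C1*sin(5^(3/4)*7^(1/4)*a/10) + C2*cos(5^(3/4)*7^(1/4)*a/10))*exp(-5^(3/4)*7^(1/4)*a/10) + (C3*sin(5^(3/4)*7^(1/4)*a/10) + C4*cos(5^(3/4)*7^(1/4)*a/10))*exp(5^(3/4)*7^(1/4)*a/10)


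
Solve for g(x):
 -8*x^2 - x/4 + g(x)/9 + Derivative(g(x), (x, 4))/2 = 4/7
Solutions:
 g(x) = 72*x^2 + 9*x/4 + (C1*sin(2^(3/4)*sqrt(3)*x/6) + C2*cos(2^(3/4)*sqrt(3)*x/6))*exp(-2^(3/4)*sqrt(3)*x/6) + (C3*sin(2^(3/4)*sqrt(3)*x/6) + C4*cos(2^(3/4)*sqrt(3)*x/6))*exp(2^(3/4)*sqrt(3)*x/6) + 36/7


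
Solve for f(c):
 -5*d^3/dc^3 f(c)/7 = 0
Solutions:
 f(c) = C1 + C2*c + C3*c^2


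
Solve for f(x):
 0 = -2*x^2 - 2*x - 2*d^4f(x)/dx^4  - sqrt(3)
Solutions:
 f(x) = C1 + C2*x + C3*x^2 + C4*x^3 - x^6/360 - x^5/120 - sqrt(3)*x^4/48


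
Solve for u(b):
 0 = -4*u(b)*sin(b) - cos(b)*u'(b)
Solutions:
 u(b) = C1*cos(b)^4


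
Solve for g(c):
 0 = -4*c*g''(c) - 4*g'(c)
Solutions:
 g(c) = C1 + C2*log(c)


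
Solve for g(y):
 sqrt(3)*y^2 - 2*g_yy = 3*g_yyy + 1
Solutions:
 g(y) = C1 + C2*y + C3*exp(-2*y/3) + sqrt(3)*y^4/24 - sqrt(3)*y^3/4 + y^2*(-2 + 9*sqrt(3))/8


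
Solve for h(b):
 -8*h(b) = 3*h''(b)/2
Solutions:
 h(b) = C1*sin(4*sqrt(3)*b/3) + C2*cos(4*sqrt(3)*b/3)


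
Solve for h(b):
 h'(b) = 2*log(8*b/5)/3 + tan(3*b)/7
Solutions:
 h(b) = C1 + 2*b*log(b)/3 - 2*b*log(5)/3 - 2*b/3 + 2*b*log(2) - log(cos(3*b))/21


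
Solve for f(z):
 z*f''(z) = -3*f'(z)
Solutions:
 f(z) = C1 + C2/z^2


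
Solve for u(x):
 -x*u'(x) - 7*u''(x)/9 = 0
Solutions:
 u(x) = C1 + C2*erf(3*sqrt(14)*x/14)


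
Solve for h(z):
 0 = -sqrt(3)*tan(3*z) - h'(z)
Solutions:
 h(z) = C1 + sqrt(3)*log(cos(3*z))/3


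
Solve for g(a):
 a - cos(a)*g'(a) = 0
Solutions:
 g(a) = C1 + Integral(a/cos(a), a)


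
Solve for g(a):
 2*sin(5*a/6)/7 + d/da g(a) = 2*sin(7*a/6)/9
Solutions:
 g(a) = C1 + 12*cos(5*a/6)/35 - 4*cos(7*a/6)/21


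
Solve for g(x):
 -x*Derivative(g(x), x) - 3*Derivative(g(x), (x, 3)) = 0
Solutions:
 g(x) = C1 + Integral(C2*airyai(-3^(2/3)*x/3) + C3*airybi(-3^(2/3)*x/3), x)


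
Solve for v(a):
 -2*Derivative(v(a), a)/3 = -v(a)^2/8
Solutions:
 v(a) = -16/(C1 + 3*a)


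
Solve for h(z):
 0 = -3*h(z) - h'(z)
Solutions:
 h(z) = C1*exp(-3*z)


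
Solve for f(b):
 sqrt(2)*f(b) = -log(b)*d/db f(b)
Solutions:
 f(b) = C1*exp(-sqrt(2)*li(b))


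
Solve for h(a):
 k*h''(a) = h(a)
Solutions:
 h(a) = C1*exp(-a*sqrt(1/k)) + C2*exp(a*sqrt(1/k))


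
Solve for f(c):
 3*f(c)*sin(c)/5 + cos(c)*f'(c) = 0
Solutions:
 f(c) = C1*cos(c)^(3/5)


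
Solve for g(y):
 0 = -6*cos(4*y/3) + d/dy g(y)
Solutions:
 g(y) = C1 + 9*sin(4*y/3)/2


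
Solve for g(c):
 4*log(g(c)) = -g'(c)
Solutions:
 li(g(c)) = C1 - 4*c


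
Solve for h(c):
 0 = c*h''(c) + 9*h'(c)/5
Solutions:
 h(c) = C1 + C2/c^(4/5)


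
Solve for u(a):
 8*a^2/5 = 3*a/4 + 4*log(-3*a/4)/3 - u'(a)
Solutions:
 u(a) = C1 - 8*a^3/15 + 3*a^2/8 + 4*a*log(-a)/3 + 4*a*(-2*log(2) - 1 + log(3))/3


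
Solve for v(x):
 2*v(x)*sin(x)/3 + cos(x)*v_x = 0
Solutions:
 v(x) = C1*cos(x)^(2/3)


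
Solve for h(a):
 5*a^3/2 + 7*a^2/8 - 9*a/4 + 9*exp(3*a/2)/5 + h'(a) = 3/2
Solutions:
 h(a) = C1 - 5*a^4/8 - 7*a^3/24 + 9*a^2/8 + 3*a/2 - 6*exp(3*a/2)/5


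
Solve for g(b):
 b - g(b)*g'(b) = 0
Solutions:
 g(b) = -sqrt(C1 + b^2)
 g(b) = sqrt(C1 + b^2)


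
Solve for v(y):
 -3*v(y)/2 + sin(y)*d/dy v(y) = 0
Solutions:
 v(y) = C1*(cos(y) - 1)^(3/4)/(cos(y) + 1)^(3/4)


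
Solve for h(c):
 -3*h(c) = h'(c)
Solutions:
 h(c) = C1*exp(-3*c)


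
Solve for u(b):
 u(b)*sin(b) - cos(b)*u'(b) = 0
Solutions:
 u(b) = C1/cos(b)


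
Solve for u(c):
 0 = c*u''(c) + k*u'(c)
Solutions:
 u(c) = C1 + c^(1 - re(k))*(C2*sin(log(c)*Abs(im(k))) + C3*cos(log(c)*im(k)))


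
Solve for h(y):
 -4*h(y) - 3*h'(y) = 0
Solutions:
 h(y) = C1*exp(-4*y/3)


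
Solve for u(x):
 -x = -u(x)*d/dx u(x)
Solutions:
 u(x) = -sqrt(C1 + x^2)
 u(x) = sqrt(C1 + x^2)


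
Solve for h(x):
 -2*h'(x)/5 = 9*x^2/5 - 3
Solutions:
 h(x) = C1 - 3*x^3/2 + 15*x/2


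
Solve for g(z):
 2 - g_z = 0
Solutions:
 g(z) = C1 + 2*z


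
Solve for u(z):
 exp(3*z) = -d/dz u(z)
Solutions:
 u(z) = C1 - exp(3*z)/3


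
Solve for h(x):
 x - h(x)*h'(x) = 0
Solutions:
 h(x) = -sqrt(C1 + x^2)
 h(x) = sqrt(C1 + x^2)


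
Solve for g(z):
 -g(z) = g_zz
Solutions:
 g(z) = C1*sin(z) + C2*cos(z)


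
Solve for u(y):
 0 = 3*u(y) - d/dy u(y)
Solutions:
 u(y) = C1*exp(3*y)


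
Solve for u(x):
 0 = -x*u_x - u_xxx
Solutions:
 u(x) = C1 + Integral(C2*airyai(-x) + C3*airybi(-x), x)


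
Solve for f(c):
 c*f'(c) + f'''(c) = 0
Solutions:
 f(c) = C1 + Integral(C2*airyai(-c) + C3*airybi(-c), c)


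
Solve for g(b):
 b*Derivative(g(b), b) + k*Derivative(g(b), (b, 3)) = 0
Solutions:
 g(b) = C1 + Integral(C2*airyai(b*(-1/k)^(1/3)) + C3*airybi(b*(-1/k)^(1/3)), b)


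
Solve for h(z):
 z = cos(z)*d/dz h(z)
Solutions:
 h(z) = C1 + Integral(z/cos(z), z)


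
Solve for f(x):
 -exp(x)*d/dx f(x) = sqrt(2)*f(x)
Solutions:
 f(x) = C1*exp(sqrt(2)*exp(-x))


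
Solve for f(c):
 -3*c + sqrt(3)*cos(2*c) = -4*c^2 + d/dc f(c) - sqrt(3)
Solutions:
 f(c) = C1 + 4*c^3/3 - 3*c^2/2 + sqrt(3)*(c + sin(c)*cos(c))


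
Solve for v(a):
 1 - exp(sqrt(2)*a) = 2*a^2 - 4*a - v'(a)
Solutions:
 v(a) = C1 + 2*a^3/3 - 2*a^2 - a + sqrt(2)*exp(sqrt(2)*a)/2


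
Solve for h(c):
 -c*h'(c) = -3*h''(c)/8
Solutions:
 h(c) = C1 + C2*erfi(2*sqrt(3)*c/3)


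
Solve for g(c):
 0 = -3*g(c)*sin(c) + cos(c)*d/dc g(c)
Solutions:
 g(c) = C1/cos(c)^3


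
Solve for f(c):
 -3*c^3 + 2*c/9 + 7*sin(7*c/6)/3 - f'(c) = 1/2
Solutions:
 f(c) = C1 - 3*c^4/4 + c^2/9 - c/2 - 2*cos(7*c/6)


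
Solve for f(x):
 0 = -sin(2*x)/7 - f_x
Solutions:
 f(x) = C1 + cos(2*x)/14


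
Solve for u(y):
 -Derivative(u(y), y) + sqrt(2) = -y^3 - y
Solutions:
 u(y) = C1 + y^4/4 + y^2/2 + sqrt(2)*y


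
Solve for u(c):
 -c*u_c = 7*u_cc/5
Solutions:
 u(c) = C1 + C2*erf(sqrt(70)*c/14)


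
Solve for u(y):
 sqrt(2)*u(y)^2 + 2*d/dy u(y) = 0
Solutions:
 u(y) = 2/(C1 + sqrt(2)*y)


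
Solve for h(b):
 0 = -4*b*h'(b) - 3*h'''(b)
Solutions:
 h(b) = C1 + Integral(C2*airyai(-6^(2/3)*b/3) + C3*airybi(-6^(2/3)*b/3), b)


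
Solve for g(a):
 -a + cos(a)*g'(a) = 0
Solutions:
 g(a) = C1 + Integral(a/cos(a), a)


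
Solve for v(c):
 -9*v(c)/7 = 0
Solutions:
 v(c) = 0


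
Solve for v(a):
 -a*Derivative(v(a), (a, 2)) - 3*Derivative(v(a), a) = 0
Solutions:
 v(a) = C1 + C2/a^2


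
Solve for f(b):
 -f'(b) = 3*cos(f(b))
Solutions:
 f(b) = pi - asin((C1 + exp(6*b))/(C1 - exp(6*b)))
 f(b) = asin((C1 + exp(6*b))/(C1 - exp(6*b)))


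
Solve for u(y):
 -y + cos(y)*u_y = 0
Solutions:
 u(y) = C1 + Integral(y/cos(y), y)


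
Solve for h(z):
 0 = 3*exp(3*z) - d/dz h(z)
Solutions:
 h(z) = C1 + exp(3*z)


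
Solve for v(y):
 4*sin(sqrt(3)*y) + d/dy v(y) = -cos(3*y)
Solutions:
 v(y) = C1 - sin(3*y)/3 + 4*sqrt(3)*cos(sqrt(3)*y)/3


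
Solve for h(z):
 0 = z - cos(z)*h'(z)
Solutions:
 h(z) = C1 + Integral(z/cos(z), z)


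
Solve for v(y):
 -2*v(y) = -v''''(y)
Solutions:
 v(y) = C1*exp(-2^(1/4)*y) + C2*exp(2^(1/4)*y) + C3*sin(2^(1/4)*y) + C4*cos(2^(1/4)*y)


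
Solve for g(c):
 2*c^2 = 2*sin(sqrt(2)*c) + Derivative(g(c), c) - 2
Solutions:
 g(c) = C1 + 2*c^3/3 + 2*c + sqrt(2)*cos(sqrt(2)*c)


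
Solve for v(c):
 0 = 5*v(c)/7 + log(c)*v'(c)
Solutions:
 v(c) = C1*exp(-5*li(c)/7)


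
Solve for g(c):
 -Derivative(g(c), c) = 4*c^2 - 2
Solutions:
 g(c) = C1 - 4*c^3/3 + 2*c


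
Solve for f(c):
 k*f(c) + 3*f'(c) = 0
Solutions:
 f(c) = C1*exp(-c*k/3)


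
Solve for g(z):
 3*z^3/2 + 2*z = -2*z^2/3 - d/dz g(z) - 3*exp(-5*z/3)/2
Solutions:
 g(z) = C1 - 3*z^4/8 - 2*z^3/9 - z^2 + 9*exp(-5*z/3)/10


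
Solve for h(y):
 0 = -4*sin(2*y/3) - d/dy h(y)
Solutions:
 h(y) = C1 + 6*cos(2*y/3)


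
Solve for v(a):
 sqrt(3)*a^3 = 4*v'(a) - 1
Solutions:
 v(a) = C1 + sqrt(3)*a^4/16 + a/4


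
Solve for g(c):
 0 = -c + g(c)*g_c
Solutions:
 g(c) = -sqrt(C1 + c^2)
 g(c) = sqrt(C1 + c^2)


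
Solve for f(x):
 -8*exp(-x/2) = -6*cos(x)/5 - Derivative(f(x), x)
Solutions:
 f(x) = C1 - 6*sin(x)/5 - 16*exp(-x/2)


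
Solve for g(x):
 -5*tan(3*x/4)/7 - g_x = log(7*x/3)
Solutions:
 g(x) = C1 - x*log(x) - x*log(7) + x + x*log(3) + 20*log(cos(3*x/4))/21


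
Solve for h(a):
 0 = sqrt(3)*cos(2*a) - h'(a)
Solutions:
 h(a) = C1 + sqrt(3)*sin(2*a)/2


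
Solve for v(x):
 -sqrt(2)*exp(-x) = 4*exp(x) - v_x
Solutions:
 v(x) = C1 + 4*exp(x) - sqrt(2)*exp(-x)


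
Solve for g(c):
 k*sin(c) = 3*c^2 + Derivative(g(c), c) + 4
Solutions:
 g(c) = C1 - c^3 - 4*c - k*cos(c)


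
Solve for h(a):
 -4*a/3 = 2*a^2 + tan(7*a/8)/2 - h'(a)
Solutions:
 h(a) = C1 + 2*a^3/3 + 2*a^2/3 - 4*log(cos(7*a/8))/7


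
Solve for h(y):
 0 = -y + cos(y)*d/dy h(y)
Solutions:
 h(y) = C1 + Integral(y/cos(y), y)


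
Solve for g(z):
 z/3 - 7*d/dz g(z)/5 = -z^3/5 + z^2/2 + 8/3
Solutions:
 g(z) = C1 + z^4/28 - 5*z^3/42 + 5*z^2/42 - 40*z/21


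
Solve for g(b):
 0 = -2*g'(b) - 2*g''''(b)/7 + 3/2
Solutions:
 g(b) = C1 + C4*exp(-7^(1/3)*b) + 3*b/4 + (C2*sin(sqrt(3)*7^(1/3)*b/2) + C3*cos(sqrt(3)*7^(1/3)*b/2))*exp(7^(1/3)*b/2)


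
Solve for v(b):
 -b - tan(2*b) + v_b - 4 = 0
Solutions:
 v(b) = C1 + b^2/2 + 4*b - log(cos(2*b))/2


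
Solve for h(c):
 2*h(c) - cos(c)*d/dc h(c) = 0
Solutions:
 h(c) = C1*(sin(c) + 1)/(sin(c) - 1)


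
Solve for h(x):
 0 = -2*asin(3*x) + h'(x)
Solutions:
 h(x) = C1 + 2*x*asin(3*x) + 2*sqrt(1 - 9*x^2)/3


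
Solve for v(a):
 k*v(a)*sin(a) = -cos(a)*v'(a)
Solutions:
 v(a) = C1*exp(k*log(cos(a)))


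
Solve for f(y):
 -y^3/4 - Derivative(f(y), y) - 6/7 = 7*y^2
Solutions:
 f(y) = C1 - y^4/16 - 7*y^3/3 - 6*y/7


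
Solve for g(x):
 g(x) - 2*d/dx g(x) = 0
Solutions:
 g(x) = C1*exp(x/2)


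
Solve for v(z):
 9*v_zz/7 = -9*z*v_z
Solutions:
 v(z) = C1 + C2*erf(sqrt(14)*z/2)


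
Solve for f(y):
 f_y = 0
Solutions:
 f(y) = C1


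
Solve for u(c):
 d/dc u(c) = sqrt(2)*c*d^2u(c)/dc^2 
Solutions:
 u(c) = C1 + C2*c^(sqrt(2)/2 + 1)


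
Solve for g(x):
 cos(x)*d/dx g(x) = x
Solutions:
 g(x) = C1 + Integral(x/cos(x), x)


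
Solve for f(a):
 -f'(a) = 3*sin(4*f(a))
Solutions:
 f(a) = -acos((-C1 - exp(24*a))/(C1 - exp(24*a)))/4 + pi/2
 f(a) = acos((-C1 - exp(24*a))/(C1 - exp(24*a)))/4


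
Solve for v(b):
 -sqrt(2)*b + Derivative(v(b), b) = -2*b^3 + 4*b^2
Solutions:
 v(b) = C1 - b^4/2 + 4*b^3/3 + sqrt(2)*b^2/2


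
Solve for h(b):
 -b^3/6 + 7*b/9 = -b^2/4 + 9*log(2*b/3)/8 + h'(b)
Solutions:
 h(b) = C1 - b^4/24 + b^3/12 + 7*b^2/18 - 9*b*log(b)/8 - 9*b*log(2)/8 + 9*b/8 + 9*b*log(3)/8


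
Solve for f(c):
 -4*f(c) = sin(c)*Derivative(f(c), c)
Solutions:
 f(c) = C1*(cos(c)^2 + 2*cos(c) + 1)/(cos(c)^2 - 2*cos(c) + 1)


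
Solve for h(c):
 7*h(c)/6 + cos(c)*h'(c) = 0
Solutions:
 h(c) = C1*(sin(c) - 1)^(7/12)/(sin(c) + 1)^(7/12)


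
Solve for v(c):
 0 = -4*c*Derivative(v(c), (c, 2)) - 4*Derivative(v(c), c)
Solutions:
 v(c) = C1 + C2*log(c)


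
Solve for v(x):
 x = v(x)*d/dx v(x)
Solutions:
 v(x) = -sqrt(C1 + x^2)
 v(x) = sqrt(C1 + x^2)


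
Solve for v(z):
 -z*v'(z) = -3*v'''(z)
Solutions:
 v(z) = C1 + Integral(C2*airyai(3^(2/3)*z/3) + C3*airybi(3^(2/3)*z/3), z)


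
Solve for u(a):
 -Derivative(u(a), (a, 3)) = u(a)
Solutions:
 u(a) = C3*exp(-a) + (C1*sin(sqrt(3)*a/2) + C2*cos(sqrt(3)*a/2))*exp(a/2)


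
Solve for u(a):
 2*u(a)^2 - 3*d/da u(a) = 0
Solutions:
 u(a) = -3/(C1 + 2*a)


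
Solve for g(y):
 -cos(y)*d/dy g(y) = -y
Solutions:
 g(y) = C1 + Integral(y/cos(y), y)


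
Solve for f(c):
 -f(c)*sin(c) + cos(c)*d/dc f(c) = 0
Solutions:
 f(c) = C1/cos(c)


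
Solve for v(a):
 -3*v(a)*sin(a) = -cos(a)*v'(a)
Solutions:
 v(a) = C1/cos(a)^3


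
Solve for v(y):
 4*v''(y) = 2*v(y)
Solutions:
 v(y) = C1*exp(-sqrt(2)*y/2) + C2*exp(sqrt(2)*y/2)


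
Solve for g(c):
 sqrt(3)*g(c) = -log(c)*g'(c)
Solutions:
 g(c) = C1*exp(-sqrt(3)*li(c))


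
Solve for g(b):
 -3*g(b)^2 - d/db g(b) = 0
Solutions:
 g(b) = 1/(C1 + 3*b)


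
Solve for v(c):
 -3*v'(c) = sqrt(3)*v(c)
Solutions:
 v(c) = C1*exp(-sqrt(3)*c/3)


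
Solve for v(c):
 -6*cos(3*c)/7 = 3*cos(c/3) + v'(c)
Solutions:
 v(c) = C1 - 9*sin(c/3) - 2*sin(3*c)/7


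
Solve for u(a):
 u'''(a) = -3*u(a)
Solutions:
 u(a) = C3*exp(-3^(1/3)*a) + (C1*sin(3^(5/6)*a/2) + C2*cos(3^(5/6)*a/2))*exp(3^(1/3)*a/2)


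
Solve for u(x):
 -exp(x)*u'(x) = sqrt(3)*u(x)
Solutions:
 u(x) = C1*exp(sqrt(3)*exp(-x))


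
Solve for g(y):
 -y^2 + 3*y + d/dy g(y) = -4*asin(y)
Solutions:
 g(y) = C1 + y^3/3 - 3*y^2/2 - 4*y*asin(y) - 4*sqrt(1 - y^2)


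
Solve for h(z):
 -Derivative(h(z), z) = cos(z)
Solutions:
 h(z) = C1 - sin(z)


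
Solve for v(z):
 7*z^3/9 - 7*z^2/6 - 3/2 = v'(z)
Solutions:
 v(z) = C1 + 7*z^4/36 - 7*z^3/18 - 3*z/2


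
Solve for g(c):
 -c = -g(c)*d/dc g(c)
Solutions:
 g(c) = -sqrt(C1 + c^2)
 g(c) = sqrt(C1 + c^2)


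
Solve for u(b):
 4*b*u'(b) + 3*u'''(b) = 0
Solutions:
 u(b) = C1 + Integral(C2*airyai(-6^(2/3)*b/3) + C3*airybi(-6^(2/3)*b/3), b)


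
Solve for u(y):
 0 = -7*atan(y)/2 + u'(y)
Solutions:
 u(y) = C1 + 7*y*atan(y)/2 - 7*log(y^2 + 1)/4


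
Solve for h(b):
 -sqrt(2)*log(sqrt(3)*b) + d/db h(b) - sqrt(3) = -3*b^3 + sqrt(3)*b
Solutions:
 h(b) = C1 - 3*b^4/4 + sqrt(3)*b^2/2 + sqrt(2)*b*log(b) - sqrt(2)*b + sqrt(2)*b*log(3)/2 + sqrt(3)*b


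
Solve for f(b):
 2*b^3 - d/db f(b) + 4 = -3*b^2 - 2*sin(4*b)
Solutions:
 f(b) = C1 + b^4/2 + b^3 + 4*b - cos(4*b)/2


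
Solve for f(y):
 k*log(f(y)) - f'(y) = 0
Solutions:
 li(f(y)) = C1 + k*y


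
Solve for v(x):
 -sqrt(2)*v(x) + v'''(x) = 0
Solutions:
 v(x) = C3*exp(2^(1/6)*x) + (C1*sin(2^(1/6)*sqrt(3)*x/2) + C2*cos(2^(1/6)*sqrt(3)*x/2))*exp(-2^(1/6)*x/2)


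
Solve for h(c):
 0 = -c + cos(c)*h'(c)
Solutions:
 h(c) = C1 + Integral(c/cos(c), c)


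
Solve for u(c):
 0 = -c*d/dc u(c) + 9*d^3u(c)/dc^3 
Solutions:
 u(c) = C1 + Integral(C2*airyai(3^(1/3)*c/3) + C3*airybi(3^(1/3)*c/3), c)


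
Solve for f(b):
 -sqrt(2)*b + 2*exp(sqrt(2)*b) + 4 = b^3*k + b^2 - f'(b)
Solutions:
 f(b) = C1 + b^4*k/4 + b^3/3 + sqrt(2)*b^2/2 - 4*b - sqrt(2)*exp(sqrt(2)*b)


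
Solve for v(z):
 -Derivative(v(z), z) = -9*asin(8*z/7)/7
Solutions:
 v(z) = C1 + 9*z*asin(8*z/7)/7 + 9*sqrt(49 - 64*z^2)/56


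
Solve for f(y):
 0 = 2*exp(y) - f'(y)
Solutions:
 f(y) = C1 + 2*exp(y)


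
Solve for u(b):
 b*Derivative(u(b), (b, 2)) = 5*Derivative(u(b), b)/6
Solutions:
 u(b) = C1 + C2*b^(11/6)


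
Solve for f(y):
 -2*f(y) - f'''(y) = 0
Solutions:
 f(y) = C3*exp(-2^(1/3)*y) + (C1*sin(2^(1/3)*sqrt(3)*y/2) + C2*cos(2^(1/3)*sqrt(3)*y/2))*exp(2^(1/3)*y/2)


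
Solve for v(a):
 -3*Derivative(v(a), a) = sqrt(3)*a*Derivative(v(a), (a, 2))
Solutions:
 v(a) = C1 + C2*a^(1 - sqrt(3))


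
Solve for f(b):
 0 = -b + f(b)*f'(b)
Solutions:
 f(b) = -sqrt(C1 + b^2)
 f(b) = sqrt(C1 + b^2)


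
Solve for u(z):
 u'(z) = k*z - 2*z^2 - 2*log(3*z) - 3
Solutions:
 u(z) = C1 + k*z^2/2 - 2*z^3/3 - 2*z*log(z) - z*log(9) - z


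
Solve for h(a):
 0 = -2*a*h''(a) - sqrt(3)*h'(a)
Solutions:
 h(a) = C1 + C2*a^(1 - sqrt(3)/2)


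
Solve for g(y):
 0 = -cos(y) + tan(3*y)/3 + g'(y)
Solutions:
 g(y) = C1 + log(cos(3*y))/9 + sin(y)


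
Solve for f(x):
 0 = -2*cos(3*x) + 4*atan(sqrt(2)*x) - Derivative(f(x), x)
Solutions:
 f(x) = C1 + 4*x*atan(sqrt(2)*x) - sqrt(2)*log(2*x^2 + 1) - 2*sin(3*x)/3


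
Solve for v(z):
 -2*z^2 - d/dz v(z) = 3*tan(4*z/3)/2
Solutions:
 v(z) = C1 - 2*z^3/3 + 9*log(cos(4*z/3))/8


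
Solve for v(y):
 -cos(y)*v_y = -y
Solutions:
 v(y) = C1 + Integral(y/cos(y), y)


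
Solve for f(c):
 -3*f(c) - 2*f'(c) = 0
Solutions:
 f(c) = C1*exp(-3*c/2)


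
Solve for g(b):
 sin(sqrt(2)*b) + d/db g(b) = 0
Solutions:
 g(b) = C1 + sqrt(2)*cos(sqrt(2)*b)/2


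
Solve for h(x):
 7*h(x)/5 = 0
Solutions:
 h(x) = 0


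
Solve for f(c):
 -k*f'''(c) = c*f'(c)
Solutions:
 f(c) = C1 + Integral(C2*airyai(c*(-1/k)^(1/3)) + C3*airybi(c*(-1/k)^(1/3)), c)


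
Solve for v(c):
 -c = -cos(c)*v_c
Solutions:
 v(c) = C1 + Integral(c/cos(c), c)


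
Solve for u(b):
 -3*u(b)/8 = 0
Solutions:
 u(b) = 0


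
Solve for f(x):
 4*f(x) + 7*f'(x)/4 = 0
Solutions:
 f(x) = C1*exp(-16*x/7)


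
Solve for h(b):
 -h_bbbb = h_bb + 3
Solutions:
 h(b) = C1 + C2*b + C3*sin(b) + C4*cos(b) - 3*b^2/2


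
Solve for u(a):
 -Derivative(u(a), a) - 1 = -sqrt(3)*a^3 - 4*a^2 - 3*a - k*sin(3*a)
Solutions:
 u(a) = C1 + sqrt(3)*a^4/4 + 4*a^3/3 + 3*a^2/2 - a - k*cos(3*a)/3


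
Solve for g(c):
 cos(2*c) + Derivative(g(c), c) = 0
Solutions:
 g(c) = C1 - sin(2*c)/2


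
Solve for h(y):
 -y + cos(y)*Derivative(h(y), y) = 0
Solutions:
 h(y) = C1 + Integral(y/cos(y), y)


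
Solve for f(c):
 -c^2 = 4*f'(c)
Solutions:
 f(c) = C1 - c^3/12


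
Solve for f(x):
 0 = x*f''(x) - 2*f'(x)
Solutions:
 f(x) = C1 + C2*x^3


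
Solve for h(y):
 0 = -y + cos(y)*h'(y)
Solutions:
 h(y) = C1 + Integral(y/cos(y), y)


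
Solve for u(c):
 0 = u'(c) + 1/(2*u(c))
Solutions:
 u(c) = -sqrt(C1 - c)
 u(c) = sqrt(C1 - c)


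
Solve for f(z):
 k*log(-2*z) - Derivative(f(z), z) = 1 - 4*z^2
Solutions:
 f(z) = C1 + k*z*log(-z) + 4*z^3/3 + z*(-k + k*log(2) - 1)


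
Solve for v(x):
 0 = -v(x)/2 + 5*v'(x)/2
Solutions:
 v(x) = C1*exp(x/5)


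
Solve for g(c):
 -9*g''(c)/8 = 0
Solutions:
 g(c) = C1 + C2*c


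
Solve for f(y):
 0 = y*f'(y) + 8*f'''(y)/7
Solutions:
 f(y) = C1 + Integral(C2*airyai(-7^(1/3)*y/2) + C3*airybi(-7^(1/3)*y/2), y)


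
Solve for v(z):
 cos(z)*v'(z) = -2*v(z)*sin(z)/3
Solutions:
 v(z) = C1*cos(z)^(2/3)


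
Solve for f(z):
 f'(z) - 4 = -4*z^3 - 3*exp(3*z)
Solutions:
 f(z) = C1 - z^4 + 4*z - exp(3*z)


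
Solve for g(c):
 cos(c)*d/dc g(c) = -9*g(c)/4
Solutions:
 g(c) = C1*(sin(c) - 1)^(9/8)/(sin(c) + 1)^(9/8)


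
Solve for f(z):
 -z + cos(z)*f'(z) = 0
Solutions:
 f(z) = C1 + Integral(z/cos(z), z)


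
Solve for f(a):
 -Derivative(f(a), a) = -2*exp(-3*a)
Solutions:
 f(a) = C1 - 2*exp(-3*a)/3


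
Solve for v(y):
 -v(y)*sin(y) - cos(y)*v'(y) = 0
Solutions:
 v(y) = C1*cos(y)


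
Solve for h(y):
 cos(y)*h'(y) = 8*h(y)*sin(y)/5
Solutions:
 h(y) = C1/cos(y)^(8/5)


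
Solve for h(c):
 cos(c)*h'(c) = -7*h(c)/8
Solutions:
 h(c) = C1*(sin(c) - 1)^(7/16)/(sin(c) + 1)^(7/16)


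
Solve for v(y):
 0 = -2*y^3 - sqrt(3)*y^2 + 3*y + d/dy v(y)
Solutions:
 v(y) = C1 + y^4/2 + sqrt(3)*y^3/3 - 3*y^2/2


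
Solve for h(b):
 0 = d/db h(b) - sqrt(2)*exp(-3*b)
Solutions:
 h(b) = C1 - sqrt(2)*exp(-3*b)/3


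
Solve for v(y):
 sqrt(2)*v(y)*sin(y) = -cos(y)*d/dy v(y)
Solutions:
 v(y) = C1*cos(y)^(sqrt(2))


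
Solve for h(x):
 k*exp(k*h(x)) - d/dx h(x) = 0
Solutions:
 h(x) = Piecewise((log(-1/(C1*k + k^2*x))/k, Ne(k, 0)), (nan, True))
 h(x) = Piecewise((C1 + k*x, Eq(k, 0)), (nan, True))


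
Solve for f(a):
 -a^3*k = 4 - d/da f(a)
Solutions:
 f(a) = C1 + a^4*k/4 + 4*a


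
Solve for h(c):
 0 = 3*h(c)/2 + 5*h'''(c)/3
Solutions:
 h(c) = C3*exp(-30^(2/3)*c/10) + (C1*sin(3*10^(2/3)*3^(1/6)*c/20) + C2*cos(3*10^(2/3)*3^(1/6)*c/20))*exp(30^(2/3)*c/20)


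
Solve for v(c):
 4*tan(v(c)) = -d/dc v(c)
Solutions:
 v(c) = pi - asin(C1*exp(-4*c))
 v(c) = asin(C1*exp(-4*c))


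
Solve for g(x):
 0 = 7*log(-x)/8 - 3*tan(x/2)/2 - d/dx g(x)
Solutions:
 g(x) = C1 + 7*x*log(-x)/8 - 7*x/8 + 3*log(cos(x/2))


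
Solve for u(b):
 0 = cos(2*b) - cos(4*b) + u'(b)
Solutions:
 u(b) = C1 - sin(2*b)/2 + sin(4*b)/4


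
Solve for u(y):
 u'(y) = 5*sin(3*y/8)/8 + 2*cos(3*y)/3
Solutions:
 u(y) = C1 + 2*sin(3*y)/9 - 5*cos(3*y/8)/3


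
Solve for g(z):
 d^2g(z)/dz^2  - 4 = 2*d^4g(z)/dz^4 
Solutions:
 g(z) = C1 + C2*z + C3*exp(-sqrt(2)*z/2) + C4*exp(sqrt(2)*z/2) + 2*z^2


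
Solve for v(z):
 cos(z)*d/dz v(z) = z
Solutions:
 v(z) = C1 + Integral(z/cos(z), z)


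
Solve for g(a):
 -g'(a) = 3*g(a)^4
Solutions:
 g(a) = (-3^(2/3) - 3*3^(1/6)*I)*(1/(C1 + 3*a))^(1/3)/6
 g(a) = (-3^(2/3) + 3*3^(1/6)*I)*(1/(C1 + 3*a))^(1/3)/6
 g(a) = (1/(C1 + 9*a))^(1/3)


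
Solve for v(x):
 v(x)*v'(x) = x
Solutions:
 v(x) = -sqrt(C1 + x^2)
 v(x) = sqrt(C1 + x^2)


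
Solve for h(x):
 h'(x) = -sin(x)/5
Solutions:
 h(x) = C1 + cos(x)/5


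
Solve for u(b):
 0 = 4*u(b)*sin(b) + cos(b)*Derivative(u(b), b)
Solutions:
 u(b) = C1*cos(b)^4


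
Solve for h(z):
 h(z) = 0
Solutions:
 h(z) = 0


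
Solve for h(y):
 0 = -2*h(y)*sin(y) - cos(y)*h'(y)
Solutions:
 h(y) = C1*cos(y)^2


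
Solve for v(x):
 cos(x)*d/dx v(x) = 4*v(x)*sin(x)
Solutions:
 v(x) = C1/cos(x)^4


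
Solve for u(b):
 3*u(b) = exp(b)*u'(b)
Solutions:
 u(b) = C1*exp(-3*exp(-b))


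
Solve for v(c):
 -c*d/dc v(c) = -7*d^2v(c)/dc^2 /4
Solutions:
 v(c) = C1 + C2*erfi(sqrt(14)*c/7)


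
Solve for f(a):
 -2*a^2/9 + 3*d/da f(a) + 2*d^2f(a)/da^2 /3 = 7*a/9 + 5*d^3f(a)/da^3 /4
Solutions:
 f(a) = C1 + C2*exp(2*a*(2 - sqrt(139))/15) + C3*exp(2*a*(2 + sqrt(139))/15) + 2*a^3/81 + 55*a^2/486 + 25*a/2187


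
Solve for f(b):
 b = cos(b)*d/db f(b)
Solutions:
 f(b) = C1 + Integral(b/cos(b), b)


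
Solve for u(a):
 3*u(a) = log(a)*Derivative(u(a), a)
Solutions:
 u(a) = C1*exp(3*li(a))


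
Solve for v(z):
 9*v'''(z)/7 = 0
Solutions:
 v(z) = C1 + C2*z + C3*z^2


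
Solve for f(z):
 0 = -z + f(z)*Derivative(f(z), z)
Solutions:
 f(z) = -sqrt(C1 + z^2)
 f(z) = sqrt(C1 + z^2)


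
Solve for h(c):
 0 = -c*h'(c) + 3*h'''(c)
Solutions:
 h(c) = C1 + Integral(C2*airyai(3^(2/3)*c/3) + C3*airybi(3^(2/3)*c/3), c)


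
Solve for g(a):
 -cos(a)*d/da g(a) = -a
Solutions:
 g(a) = C1 + Integral(a/cos(a), a)


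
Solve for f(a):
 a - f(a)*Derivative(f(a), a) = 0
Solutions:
 f(a) = -sqrt(C1 + a^2)
 f(a) = sqrt(C1 + a^2)


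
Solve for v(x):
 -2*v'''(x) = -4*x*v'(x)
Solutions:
 v(x) = C1 + Integral(C2*airyai(2^(1/3)*x) + C3*airybi(2^(1/3)*x), x)


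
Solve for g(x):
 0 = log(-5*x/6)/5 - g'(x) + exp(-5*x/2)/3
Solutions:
 g(x) = C1 + x*log(-x)/5 + x*(-log(6) - 1 + log(5))/5 - 2*exp(-5*x/2)/15


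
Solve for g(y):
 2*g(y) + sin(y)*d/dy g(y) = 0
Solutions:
 g(y) = C1*(cos(y) + 1)/(cos(y) - 1)


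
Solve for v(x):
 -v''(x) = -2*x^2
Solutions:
 v(x) = C1 + C2*x + x^4/6


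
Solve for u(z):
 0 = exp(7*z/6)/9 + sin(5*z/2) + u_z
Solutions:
 u(z) = C1 - 2*exp(7*z/6)/21 + 2*cos(5*z/2)/5


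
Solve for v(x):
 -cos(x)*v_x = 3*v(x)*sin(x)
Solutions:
 v(x) = C1*cos(x)^3


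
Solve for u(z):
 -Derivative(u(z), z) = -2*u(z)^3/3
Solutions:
 u(z) = -sqrt(6)*sqrt(-1/(C1 + 2*z))/2
 u(z) = sqrt(6)*sqrt(-1/(C1 + 2*z))/2


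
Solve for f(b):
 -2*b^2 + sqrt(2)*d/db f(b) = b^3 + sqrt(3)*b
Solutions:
 f(b) = C1 + sqrt(2)*b^4/8 + sqrt(2)*b^3/3 + sqrt(6)*b^2/4


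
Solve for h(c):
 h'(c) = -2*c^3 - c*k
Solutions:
 h(c) = C1 - c^4/2 - c^2*k/2


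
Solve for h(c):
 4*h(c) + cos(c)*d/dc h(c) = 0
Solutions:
 h(c) = C1*(sin(c)^2 - 2*sin(c) + 1)/(sin(c)^2 + 2*sin(c) + 1)


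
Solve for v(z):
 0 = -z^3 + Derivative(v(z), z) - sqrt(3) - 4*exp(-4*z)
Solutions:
 v(z) = C1 + z^4/4 + sqrt(3)*z - exp(-4*z)


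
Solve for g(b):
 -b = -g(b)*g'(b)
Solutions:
 g(b) = -sqrt(C1 + b^2)
 g(b) = sqrt(C1 + b^2)


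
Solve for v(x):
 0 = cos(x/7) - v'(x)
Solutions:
 v(x) = C1 + 7*sin(x/7)


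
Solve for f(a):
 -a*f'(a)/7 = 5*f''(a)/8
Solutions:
 f(a) = C1 + C2*erf(2*sqrt(35)*a/35)


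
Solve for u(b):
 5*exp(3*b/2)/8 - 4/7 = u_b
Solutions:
 u(b) = C1 - 4*b/7 + 5*exp(3*b/2)/12


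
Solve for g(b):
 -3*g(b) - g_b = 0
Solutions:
 g(b) = C1*exp(-3*b)


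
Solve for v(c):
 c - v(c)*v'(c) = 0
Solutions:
 v(c) = -sqrt(C1 + c^2)
 v(c) = sqrt(C1 + c^2)


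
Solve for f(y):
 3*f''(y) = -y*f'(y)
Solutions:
 f(y) = C1 + C2*erf(sqrt(6)*y/6)


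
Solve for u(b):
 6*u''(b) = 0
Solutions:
 u(b) = C1 + C2*b


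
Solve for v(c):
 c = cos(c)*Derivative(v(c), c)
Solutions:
 v(c) = C1 + Integral(c/cos(c), c)


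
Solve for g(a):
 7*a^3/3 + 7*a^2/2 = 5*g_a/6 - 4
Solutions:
 g(a) = C1 + 7*a^4/10 + 7*a^3/5 + 24*a/5


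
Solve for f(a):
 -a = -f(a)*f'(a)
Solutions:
 f(a) = -sqrt(C1 + a^2)
 f(a) = sqrt(C1 + a^2)


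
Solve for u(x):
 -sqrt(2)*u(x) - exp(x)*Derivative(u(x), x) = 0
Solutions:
 u(x) = C1*exp(sqrt(2)*exp(-x))


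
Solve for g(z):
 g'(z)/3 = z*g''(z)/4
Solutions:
 g(z) = C1 + C2*z^(7/3)


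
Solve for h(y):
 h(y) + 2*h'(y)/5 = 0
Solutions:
 h(y) = C1*exp(-5*y/2)


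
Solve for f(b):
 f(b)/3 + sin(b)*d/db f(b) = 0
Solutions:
 f(b) = C1*(cos(b) + 1)^(1/6)/(cos(b) - 1)^(1/6)


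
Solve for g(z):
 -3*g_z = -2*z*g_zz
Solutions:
 g(z) = C1 + C2*z^(5/2)


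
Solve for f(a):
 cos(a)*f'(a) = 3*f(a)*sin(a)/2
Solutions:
 f(a) = C1/cos(a)^(3/2)


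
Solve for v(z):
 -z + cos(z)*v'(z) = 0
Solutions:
 v(z) = C1 + Integral(z/cos(z), z)


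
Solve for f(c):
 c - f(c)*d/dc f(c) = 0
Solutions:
 f(c) = -sqrt(C1 + c^2)
 f(c) = sqrt(C1 + c^2)


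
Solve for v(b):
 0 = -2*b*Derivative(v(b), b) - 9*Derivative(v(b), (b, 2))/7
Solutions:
 v(b) = C1 + C2*erf(sqrt(7)*b/3)


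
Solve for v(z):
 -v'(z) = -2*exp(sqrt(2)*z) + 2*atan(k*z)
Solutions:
 v(z) = C1 - 2*Piecewise((z*atan(k*z) - log(k^2*z^2 + 1)/(2*k), Ne(k, 0)), (0, True)) + sqrt(2)*exp(sqrt(2)*z)


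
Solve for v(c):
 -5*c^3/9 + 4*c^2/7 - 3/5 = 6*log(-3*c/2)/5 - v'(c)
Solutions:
 v(c) = C1 + 5*c^4/36 - 4*c^3/21 + 6*c*log(-c)/5 + 3*c*(-2*log(2) - 1 + 2*log(3))/5


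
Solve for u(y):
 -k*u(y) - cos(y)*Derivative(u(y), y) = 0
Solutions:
 u(y) = C1*exp(k*(log(sin(y) - 1) - log(sin(y) + 1))/2)


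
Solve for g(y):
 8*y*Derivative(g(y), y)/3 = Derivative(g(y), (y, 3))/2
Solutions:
 g(y) = C1 + Integral(C2*airyai(2*2^(1/3)*3^(2/3)*y/3) + C3*airybi(2*2^(1/3)*3^(2/3)*y/3), y)


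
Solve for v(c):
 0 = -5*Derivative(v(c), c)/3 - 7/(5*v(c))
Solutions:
 v(c) = -sqrt(C1 - 42*c)/5
 v(c) = sqrt(C1 - 42*c)/5


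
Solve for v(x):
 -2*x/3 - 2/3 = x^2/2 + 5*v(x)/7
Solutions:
 v(x) = -7*x^2/10 - 14*x/15 - 14/15


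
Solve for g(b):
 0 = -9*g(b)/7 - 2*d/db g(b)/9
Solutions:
 g(b) = C1*exp(-81*b/14)


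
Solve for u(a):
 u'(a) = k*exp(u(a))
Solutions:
 u(a) = log(-1/(C1 + a*k))


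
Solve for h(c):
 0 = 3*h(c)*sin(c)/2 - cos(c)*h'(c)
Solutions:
 h(c) = C1/cos(c)^(3/2)


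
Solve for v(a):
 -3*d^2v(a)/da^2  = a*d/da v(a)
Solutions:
 v(a) = C1 + C2*erf(sqrt(6)*a/6)


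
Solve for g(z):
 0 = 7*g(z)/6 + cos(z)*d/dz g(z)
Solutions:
 g(z) = C1*(sin(z) - 1)^(7/12)/(sin(z) + 1)^(7/12)


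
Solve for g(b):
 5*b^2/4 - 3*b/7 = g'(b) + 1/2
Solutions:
 g(b) = C1 + 5*b^3/12 - 3*b^2/14 - b/2


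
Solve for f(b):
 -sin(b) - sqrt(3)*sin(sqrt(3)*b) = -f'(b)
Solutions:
 f(b) = C1 - cos(b) - cos(sqrt(3)*b)


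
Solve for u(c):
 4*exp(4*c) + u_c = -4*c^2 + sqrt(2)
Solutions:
 u(c) = C1 - 4*c^3/3 + sqrt(2)*c - exp(4*c)


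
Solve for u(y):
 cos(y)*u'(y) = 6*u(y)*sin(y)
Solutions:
 u(y) = C1/cos(y)^6


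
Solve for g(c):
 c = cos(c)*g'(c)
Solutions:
 g(c) = C1 + Integral(c/cos(c), c)


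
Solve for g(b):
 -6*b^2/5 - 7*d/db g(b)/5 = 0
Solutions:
 g(b) = C1 - 2*b^3/7


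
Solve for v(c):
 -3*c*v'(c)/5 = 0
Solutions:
 v(c) = C1


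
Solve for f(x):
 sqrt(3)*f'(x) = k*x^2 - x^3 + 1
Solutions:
 f(x) = C1 + sqrt(3)*k*x^3/9 - sqrt(3)*x^4/12 + sqrt(3)*x/3


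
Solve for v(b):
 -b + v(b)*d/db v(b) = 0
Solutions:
 v(b) = -sqrt(C1 + b^2)
 v(b) = sqrt(C1 + b^2)
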